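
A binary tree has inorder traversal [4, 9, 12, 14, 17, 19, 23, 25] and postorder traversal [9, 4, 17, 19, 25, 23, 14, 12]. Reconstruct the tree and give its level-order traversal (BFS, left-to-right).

Inorder:   [4, 9, 12, 14, 17, 19, 23, 25]
Postorder: [9, 4, 17, 19, 25, 23, 14, 12]
Algorithm: postorder visits root last, so walk postorder right-to-left;
each value is the root of the current inorder slice — split it at that
value, recurse on the right subtree first, then the left.
Recursive splits:
  root=12; inorder splits into left=[4, 9], right=[14, 17, 19, 23, 25]
  root=14; inorder splits into left=[], right=[17, 19, 23, 25]
  root=23; inorder splits into left=[17, 19], right=[25]
  root=25; inorder splits into left=[], right=[]
  root=19; inorder splits into left=[17], right=[]
  root=17; inorder splits into left=[], right=[]
  root=4; inorder splits into left=[], right=[9]
  root=9; inorder splits into left=[], right=[]
Reconstructed level-order: [12, 4, 14, 9, 23, 19, 25, 17]


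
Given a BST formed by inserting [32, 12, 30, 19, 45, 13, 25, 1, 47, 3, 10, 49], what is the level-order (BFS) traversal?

Tree insertion order: [32, 12, 30, 19, 45, 13, 25, 1, 47, 3, 10, 49]
Tree (level-order array): [32, 12, 45, 1, 30, None, 47, None, 3, 19, None, None, 49, None, 10, 13, 25]
BFS from the root, enqueuing left then right child of each popped node:
  queue [32] -> pop 32, enqueue [12, 45], visited so far: [32]
  queue [12, 45] -> pop 12, enqueue [1, 30], visited so far: [32, 12]
  queue [45, 1, 30] -> pop 45, enqueue [47], visited so far: [32, 12, 45]
  queue [1, 30, 47] -> pop 1, enqueue [3], visited so far: [32, 12, 45, 1]
  queue [30, 47, 3] -> pop 30, enqueue [19], visited so far: [32, 12, 45, 1, 30]
  queue [47, 3, 19] -> pop 47, enqueue [49], visited so far: [32, 12, 45, 1, 30, 47]
  queue [3, 19, 49] -> pop 3, enqueue [10], visited so far: [32, 12, 45, 1, 30, 47, 3]
  queue [19, 49, 10] -> pop 19, enqueue [13, 25], visited so far: [32, 12, 45, 1, 30, 47, 3, 19]
  queue [49, 10, 13, 25] -> pop 49, enqueue [none], visited so far: [32, 12, 45, 1, 30, 47, 3, 19, 49]
  queue [10, 13, 25] -> pop 10, enqueue [none], visited so far: [32, 12, 45, 1, 30, 47, 3, 19, 49, 10]
  queue [13, 25] -> pop 13, enqueue [none], visited so far: [32, 12, 45, 1, 30, 47, 3, 19, 49, 10, 13]
  queue [25] -> pop 25, enqueue [none], visited so far: [32, 12, 45, 1, 30, 47, 3, 19, 49, 10, 13, 25]
Result: [32, 12, 45, 1, 30, 47, 3, 19, 49, 10, 13, 25]


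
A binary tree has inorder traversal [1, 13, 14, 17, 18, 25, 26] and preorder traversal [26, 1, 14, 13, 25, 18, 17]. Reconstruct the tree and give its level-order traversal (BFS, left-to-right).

Inorder:  [1, 13, 14, 17, 18, 25, 26]
Preorder: [26, 1, 14, 13, 25, 18, 17]
Algorithm: preorder visits root first, so consume preorder in order;
for each root, split the current inorder slice at that value into
left-subtree inorder and right-subtree inorder, then recurse.
Recursive splits:
  root=26; inorder splits into left=[1, 13, 14, 17, 18, 25], right=[]
  root=1; inorder splits into left=[], right=[13, 14, 17, 18, 25]
  root=14; inorder splits into left=[13], right=[17, 18, 25]
  root=13; inorder splits into left=[], right=[]
  root=25; inorder splits into left=[17, 18], right=[]
  root=18; inorder splits into left=[17], right=[]
  root=17; inorder splits into left=[], right=[]
Reconstructed level-order: [26, 1, 14, 13, 25, 18, 17]


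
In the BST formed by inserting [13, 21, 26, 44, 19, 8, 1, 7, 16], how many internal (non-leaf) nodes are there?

Tree built from: [13, 21, 26, 44, 19, 8, 1, 7, 16]
Tree (level-order array): [13, 8, 21, 1, None, 19, 26, None, 7, 16, None, None, 44]
Rule: An internal node has at least one child.
Per-node child counts:
  node 13: 2 child(ren)
  node 8: 1 child(ren)
  node 1: 1 child(ren)
  node 7: 0 child(ren)
  node 21: 2 child(ren)
  node 19: 1 child(ren)
  node 16: 0 child(ren)
  node 26: 1 child(ren)
  node 44: 0 child(ren)
Matching nodes: [13, 8, 1, 21, 19, 26]
Count of internal (non-leaf) nodes: 6


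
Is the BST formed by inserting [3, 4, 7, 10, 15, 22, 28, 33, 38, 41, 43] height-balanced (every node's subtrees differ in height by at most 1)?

Tree (level-order array): [3, None, 4, None, 7, None, 10, None, 15, None, 22, None, 28, None, 33, None, 38, None, 41, None, 43]
Definition: a tree is height-balanced if, at every node, |h(left) - h(right)| <= 1 (empty subtree has height -1).
Bottom-up per-node check:
  node 43: h_left=-1, h_right=-1, diff=0 [OK], height=0
  node 41: h_left=-1, h_right=0, diff=1 [OK], height=1
  node 38: h_left=-1, h_right=1, diff=2 [FAIL (|-1-1|=2 > 1)], height=2
  node 33: h_left=-1, h_right=2, diff=3 [FAIL (|-1-2|=3 > 1)], height=3
  node 28: h_left=-1, h_right=3, diff=4 [FAIL (|-1-3|=4 > 1)], height=4
  node 22: h_left=-1, h_right=4, diff=5 [FAIL (|-1-4|=5 > 1)], height=5
  node 15: h_left=-1, h_right=5, diff=6 [FAIL (|-1-5|=6 > 1)], height=6
  node 10: h_left=-1, h_right=6, diff=7 [FAIL (|-1-6|=7 > 1)], height=7
  node 7: h_left=-1, h_right=7, diff=8 [FAIL (|-1-7|=8 > 1)], height=8
  node 4: h_left=-1, h_right=8, diff=9 [FAIL (|-1-8|=9 > 1)], height=9
  node 3: h_left=-1, h_right=9, diff=10 [FAIL (|-1-9|=10 > 1)], height=10
Node 38 violates the condition: |-1 - 1| = 2 > 1.
Result: Not balanced


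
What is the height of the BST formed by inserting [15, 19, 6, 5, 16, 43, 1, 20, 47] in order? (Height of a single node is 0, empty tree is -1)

Insertion order: [15, 19, 6, 5, 16, 43, 1, 20, 47]
Tree (level-order array): [15, 6, 19, 5, None, 16, 43, 1, None, None, None, 20, 47]
Compute height bottom-up (empty subtree = -1):
  height(1) = 1 + max(-1, -1) = 0
  height(5) = 1 + max(0, -1) = 1
  height(6) = 1 + max(1, -1) = 2
  height(16) = 1 + max(-1, -1) = 0
  height(20) = 1 + max(-1, -1) = 0
  height(47) = 1 + max(-1, -1) = 0
  height(43) = 1 + max(0, 0) = 1
  height(19) = 1 + max(0, 1) = 2
  height(15) = 1 + max(2, 2) = 3
Height = 3


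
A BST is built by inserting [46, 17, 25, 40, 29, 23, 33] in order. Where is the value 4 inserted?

Starting tree (level order): [46, 17, None, None, 25, 23, 40, None, None, 29, None, None, 33]
Insertion path: 46 -> 17
Result: insert 4 as left child of 17
Final tree (level order): [46, 17, None, 4, 25, None, None, 23, 40, None, None, 29, None, None, 33]


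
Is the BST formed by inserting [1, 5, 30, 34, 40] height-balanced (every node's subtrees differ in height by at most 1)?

Tree (level-order array): [1, None, 5, None, 30, None, 34, None, 40]
Definition: a tree is height-balanced if, at every node, |h(left) - h(right)| <= 1 (empty subtree has height -1).
Bottom-up per-node check:
  node 40: h_left=-1, h_right=-1, diff=0 [OK], height=0
  node 34: h_left=-1, h_right=0, diff=1 [OK], height=1
  node 30: h_left=-1, h_right=1, diff=2 [FAIL (|-1-1|=2 > 1)], height=2
  node 5: h_left=-1, h_right=2, diff=3 [FAIL (|-1-2|=3 > 1)], height=3
  node 1: h_left=-1, h_right=3, diff=4 [FAIL (|-1-3|=4 > 1)], height=4
Node 30 violates the condition: |-1 - 1| = 2 > 1.
Result: Not balanced


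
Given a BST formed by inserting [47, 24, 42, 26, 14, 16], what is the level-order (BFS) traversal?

Tree insertion order: [47, 24, 42, 26, 14, 16]
Tree (level-order array): [47, 24, None, 14, 42, None, 16, 26]
BFS from the root, enqueuing left then right child of each popped node:
  queue [47] -> pop 47, enqueue [24], visited so far: [47]
  queue [24] -> pop 24, enqueue [14, 42], visited so far: [47, 24]
  queue [14, 42] -> pop 14, enqueue [16], visited so far: [47, 24, 14]
  queue [42, 16] -> pop 42, enqueue [26], visited so far: [47, 24, 14, 42]
  queue [16, 26] -> pop 16, enqueue [none], visited so far: [47, 24, 14, 42, 16]
  queue [26] -> pop 26, enqueue [none], visited so far: [47, 24, 14, 42, 16, 26]
Result: [47, 24, 14, 42, 16, 26]


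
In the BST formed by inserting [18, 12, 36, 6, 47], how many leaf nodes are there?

Tree built from: [18, 12, 36, 6, 47]
Tree (level-order array): [18, 12, 36, 6, None, None, 47]
Rule: A leaf has 0 children.
Per-node child counts:
  node 18: 2 child(ren)
  node 12: 1 child(ren)
  node 6: 0 child(ren)
  node 36: 1 child(ren)
  node 47: 0 child(ren)
Matching nodes: [6, 47]
Count of leaf nodes: 2


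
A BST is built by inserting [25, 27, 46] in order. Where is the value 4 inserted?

Starting tree (level order): [25, None, 27, None, 46]
Insertion path: 25
Result: insert 4 as left child of 25
Final tree (level order): [25, 4, 27, None, None, None, 46]


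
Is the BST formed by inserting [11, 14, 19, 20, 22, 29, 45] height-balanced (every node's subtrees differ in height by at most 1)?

Tree (level-order array): [11, None, 14, None, 19, None, 20, None, 22, None, 29, None, 45]
Definition: a tree is height-balanced if, at every node, |h(left) - h(right)| <= 1 (empty subtree has height -1).
Bottom-up per-node check:
  node 45: h_left=-1, h_right=-1, diff=0 [OK], height=0
  node 29: h_left=-1, h_right=0, diff=1 [OK], height=1
  node 22: h_left=-1, h_right=1, diff=2 [FAIL (|-1-1|=2 > 1)], height=2
  node 20: h_left=-1, h_right=2, diff=3 [FAIL (|-1-2|=3 > 1)], height=3
  node 19: h_left=-1, h_right=3, diff=4 [FAIL (|-1-3|=4 > 1)], height=4
  node 14: h_left=-1, h_right=4, diff=5 [FAIL (|-1-4|=5 > 1)], height=5
  node 11: h_left=-1, h_right=5, diff=6 [FAIL (|-1-5|=6 > 1)], height=6
Node 22 violates the condition: |-1 - 1| = 2 > 1.
Result: Not balanced


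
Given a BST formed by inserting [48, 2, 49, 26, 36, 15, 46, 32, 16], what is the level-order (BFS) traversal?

Tree insertion order: [48, 2, 49, 26, 36, 15, 46, 32, 16]
Tree (level-order array): [48, 2, 49, None, 26, None, None, 15, 36, None, 16, 32, 46]
BFS from the root, enqueuing left then right child of each popped node:
  queue [48] -> pop 48, enqueue [2, 49], visited so far: [48]
  queue [2, 49] -> pop 2, enqueue [26], visited so far: [48, 2]
  queue [49, 26] -> pop 49, enqueue [none], visited so far: [48, 2, 49]
  queue [26] -> pop 26, enqueue [15, 36], visited so far: [48, 2, 49, 26]
  queue [15, 36] -> pop 15, enqueue [16], visited so far: [48, 2, 49, 26, 15]
  queue [36, 16] -> pop 36, enqueue [32, 46], visited so far: [48, 2, 49, 26, 15, 36]
  queue [16, 32, 46] -> pop 16, enqueue [none], visited so far: [48, 2, 49, 26, 15, 36, 16]
  queue [32, 46] -> pop 32, enqueue [none], visited so far: [48, 2, 49, 26, 15, 36, 16, 32]
  queue [46] -> pop 46, enqueue [none], visited so far: [48, 2, 49, 26, 15, 36, 16, 32, 46]
Result: [48, 2, 49, 26, 15, 36, 16, 32, 46]


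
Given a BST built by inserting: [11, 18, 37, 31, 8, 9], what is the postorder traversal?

Tree insertion order: [11, 18, 37, 31, 8, 9]
Tree (level-order array): [11, 8, 18, None, 9, None, 37, None, None, 31]
Postorder traversal: [9, 8, 31, 37, 18, 11]


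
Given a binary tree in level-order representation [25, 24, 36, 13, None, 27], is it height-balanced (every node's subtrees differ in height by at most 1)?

Tree (level-order array): [25, 24, 36, 13, None, 27]
Definition: a tree is height-balanced if, at every node, |h(left) - h(right)| <= 1 (empty subtree has height -1).
Bottom-up per-node check:
  node 13: h_left=-1, h_right=-1, diff=0 [OK], height=0
  node 24: h_left=0, h_right=-1, diff=1 [OK], height=1
  node 27: h_left=-1, h_right=-1, diff=0 [OK], height=0
  node 36: h_left=0, h_right=-1, diff=1 [OK], height=1
  node 25: h_left=1, h_right=1, diff=0 [OK], height=2
All nodes satisfy the balance condition.
Result: Balanced


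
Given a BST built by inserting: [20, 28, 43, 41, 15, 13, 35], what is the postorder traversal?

Tree insertion order: [20, 28, 43, 41, 15, 13, 35]
Tree (level-order array): [20, 15, 28, 13, None, None, 43, None, None, 41, None, 35]
Postorder traversal: [13, 15, 35, 41, 43, 28, 20]


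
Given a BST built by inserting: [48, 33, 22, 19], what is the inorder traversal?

Tree insertion order: [48, 33, 22, 19]
Tree (level-order array): [48, 33, None, 22, None, 19]
Inorder traversal: [19, 22, 33, 48]


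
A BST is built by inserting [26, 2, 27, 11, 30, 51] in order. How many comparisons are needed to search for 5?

Search path for 5: 26 -> 2 -> 11
Found: False
Comparisons: 3


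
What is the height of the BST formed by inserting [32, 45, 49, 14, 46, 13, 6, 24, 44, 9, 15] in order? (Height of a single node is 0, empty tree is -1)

Insertion order: [32, 45, 49, 14, 46, 13, 6, 24, 44, 9, 15]
Tree (level-order array): [32, 14, 45, 13, 24, 44, 49, 6, None, 15, None, None, None, 46, None, None, 9]
Compute height bottom-up (empty subtree = -1):
  height(9) = 1 + max(-1, -1) = 0
  height(6) = 1 + max(-1, 0) = 1
  height(13) = 1 + max(1, -1) = 2
  height(15) = 1 + max(-1, -1) = 0
  height(24) = 1 + max(0, -1) = 1
  height(14) = 1 + max(2, 1) = 3
  height(44) = 1 + max(-1, -1) = 0
  height(46) = 1 + max(-1, -1) = 0
  height(49) = 1 + max(0, -1) = 1
  height(45) = 1 + max(0, 1) = 2
  height(32) = 1 + max(3, 2) = 4
Height = 4


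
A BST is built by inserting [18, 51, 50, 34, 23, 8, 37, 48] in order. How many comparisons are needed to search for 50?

Search path for 50: 18 -> 51 -> 50
Found: True
Comparisons: 3


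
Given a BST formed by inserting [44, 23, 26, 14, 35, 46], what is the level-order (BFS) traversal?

Tree insertion order: [44, 23, 26, 14, 35, 46]
Tree (level-order array): [44, 23, 46, 14, 26, None, None, None, None, None, 35]
BFS from the root, enqueuing left then right child of each popped node:
  queue [44] -> pop 44, enqueue [23, 46], visited so far: [44]
  queue [23, 46] -> pop 23, enqueue [14, 26], visited so far: [44, 23]
  queue [46, 14, 26] -> pop 46, enqueue [none], visited so far: [44, 23, 46]
  queue [14, 26] -> pop 14, enqueue [none], visited so far: [44, 23, 46, 14]
  queue [26] -> pop 26, enqueue [35], visited so far: [44, 23, 46, 14, 26]
  queue [35] -> pop 35, enqueue [none], visited so far: [44, 23, 46, 14, 26, 35]
Result: [44, 23, 46, 14, 26, 35]


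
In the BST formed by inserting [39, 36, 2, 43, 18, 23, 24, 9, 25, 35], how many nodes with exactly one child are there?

Tree built from: [39, 36, 2, 43, 18, 23, 24, 9, 25, 35]
Tree (level-order array): [39, 36, 43, 2, None, None, None, None, 18, 9, 23, None, None, None, 24, None, 25, None, 35]
Rule: These are nodes with exactly 1 non-null child.
Per-node child counts:
  node 39: 2 child(ren)
  node 36: 1 child(ren)
  node 2: 1 child(ren)
  node 18: 2 child(ren)
  node 9: 0 child(ren)
  node 23: 1 child(ren)
  node 24: 1 child(ren)
  node 25: 1 child(ren)
  node 35: 0 child(ren)
  node 43: 0 child(ren)
Matching nodes: [36, 2, 23, 24, 25]
Count of nodes with exactly one child: 5


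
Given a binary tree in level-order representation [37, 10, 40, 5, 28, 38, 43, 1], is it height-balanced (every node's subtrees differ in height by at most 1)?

Tree (level-order array): [37, 10, 40, 5, 28, 38, 43, 1]
Definition: a tree is height-balanced if, at every node, |h(left) - h(right)| <= 1 (empty subtree has height -1).
Bottom-up per-node check:
  node 1: h_left=-1, h_right=-1, diff=0 [OK], height=0
  node 5: h_left=0, h_right=-1, diff=1 [OK], height=1
  node 28: h_left=-1, h_right=-1, diff=0 [OK], height=0
  node 10: h_left=1, h_right=0, diff=1 [OK], height=2
  node 38: h_left=-1, h_right=-1, diff=0 [OK], height=0
  node 43: h_left=-1, h_right=-1, diff=0 [OK], height=0
  node 40: h_left=0, h_right=0, diff=0 [OK], height=1
  node 37: h_left=2, h_right=1, diff=1 [OK], height=3
All nodes satisfy the balance condition.
Result: Balanced


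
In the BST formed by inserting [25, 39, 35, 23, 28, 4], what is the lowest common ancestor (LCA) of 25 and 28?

Tree insertion order: [25, 39, 35, 23, 28, 4]
Tree (level-order array): [25, 23, 39, 4, None, 35, None, None, None, 28]
In a BST, the LCA of p=25, q=28 is the first node v on the
root-to-leaf path with p <= v <= q (go left if both < v, right if both > v).
Walk from root:
  at 25: 25 <= 25 <= 28, this is the LCA
LCA = 25


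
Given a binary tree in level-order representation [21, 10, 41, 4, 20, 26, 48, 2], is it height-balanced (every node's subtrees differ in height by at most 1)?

Tree (level-order array): [21, 10, 41, 4, 20, 26, 48, 2]
Definition: a tree is height-balanced if, at every node, |h(left) - h(right)| <= 1 (empty subtree has height -1).
Bottom-up per-node check:
  node 2: h_left=-1, h_right=-1, diff=0 [OK], height=0
  node 4: h_left=0, h_right=-1, diff=1 [OK], height=1
  node 20: h_left=-1, h_right=-1, diff=0 [OK], height=0
  node 10: h_left=1, h_right=0, diff=1 [OK], height=2
  node 26: h_left=-1, h_right=-1, diff=0 [OK], height=0
  node 48: h_left=-1, h_right=-1, diff=0 [OK], height=0
  node 41: h_left=0, h_right=0, diff=0 [OK], height=1
  node 21: h_left=2, h_right=1, diff=1 [OK], height=3
All nodes satisfy the balance condition.
Result: Balanced


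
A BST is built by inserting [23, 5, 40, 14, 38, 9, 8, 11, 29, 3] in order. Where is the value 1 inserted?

Starting tree (level order): [23, 5, 40, 3, 14, 38, None, None, None, 9, None, 29, None, 8, 11]
Insertion path: 23 -> 5 -> 3
Result: insert 1 as left child of 3
Final tree (level order): [23, 5, 40, 3, 14, 38, None, 1, None, 9, None, 29, None, None, None, 8, 11]


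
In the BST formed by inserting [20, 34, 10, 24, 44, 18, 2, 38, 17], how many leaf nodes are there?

Tree built from: [20, 34, 10, 24, 44, 18, 2, 38, 17]
Tree (level-order array): [20, 10, 34, 2, 18, 24, 44, None, None, 17, None, None, None, 38]
Rule: A leaf has 0 children.
Per-node child counts:
  node 20: 2 child(ren)
  node 10: 2 child(ren)
  node 2: 0 child(ren)
  node 18: 1 child(ren)
  node 17: 0 child(ren)
  node 34: 2 child(ren)
  node 24: 0 child(ren)
  node 44: 1 child(ren)
  node 38: 0 child(ren)
Matching nodes: [2, 17, 24, 38]
Count of leaf nodes: 4


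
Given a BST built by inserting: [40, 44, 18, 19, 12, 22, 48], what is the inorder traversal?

Tree insertion order: [40, 44, 18, 19, 12, 22, 48]
Tree (level-order array): [40, 18, 44, 12, 19, None, 48, None, None, None, 22]
Inorder traversal: [12, 18, 19, 22, 40, 44, 48]


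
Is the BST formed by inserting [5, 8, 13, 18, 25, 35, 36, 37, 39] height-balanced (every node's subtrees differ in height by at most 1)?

Tree (level-order array): [5, None, 8, None, 13, None, 18, None, 25, None, 35, None, 36, None, 37, None, 39]
Definition: a tree is height-balanced if, at every node, |h(left) - h(right)| <= 1 (empty subtree has height -1).
Bottom-up per-node check:
  node 39: h_left=-1, h_right=-1, diff=0 [OK], height=0
  node 37: h_left=-1, h_right=0, diff=1 [OK], height=1
  node 36: h_left=-1, h_right=1, diff=2 [FAIL (|-1-1|=2 > 1)], height=2
  node 35: h_left=-1, h_right=2, diff=3 [FAIL (|-1-2|=3 > 1)], height=3
  node 25: h_left=-1, h_right=3, diff=4 [FAIL (|-1-3|=4 > 1)], height=4
  node 18: h_left=-1, h_right=4, diff=5 [FAIL (|-1-4|=5 > 1)], height=5
  node 13: h_left=-1, h_right=5, diff=6 [FAIL (|-1-5|=6 > 1)], height=6
  node 8: h_left=-1, h_right=6, diff=7 [FAIL (|-1-6|=7 > 1)], height=7
  node 5: h_left=-1, h_right=7, diff=8 [FAIL (|-1-7|=8 > 1)], height=8
Node 36 violates the condition: |-1 - 1| = 2 > 1.
Result: Not balanced


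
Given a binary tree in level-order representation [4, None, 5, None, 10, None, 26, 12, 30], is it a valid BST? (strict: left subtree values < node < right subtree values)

Level-order array: [4, None, 5, None, 10, None, 26, 12, 30]
Validate using subtree bounds (lo, hi): at each node, require lo < value < hi,
then recurse left with hi=value and right with lo=value.
Preorder trace (stopping at first violation):
  at node 4 with bounds (-inf, +inf): OK
  at node 5 with bounds (4, +inf): OK
  at node 10 with bounds (5, +inf): OK
  at node 26 with bounds (10, +inf): OK
  at node 12 with bounds (10, 26): OK
  at node 30 with bounds (26, +inf): OK
No violation found at any node.
Result: Valid BST


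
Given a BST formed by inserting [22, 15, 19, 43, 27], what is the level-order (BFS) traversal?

Tree insertion order: [22, 15, 19, 43, 27]
Tree (level-order array): [22, 15, 43, None, 19, 27]
BFS from the root, enqueuing left then right child of each popped node:
  queue [22] -> pop 22, enqueue [15, 43], visited so far: [22]
  queue [15, 43] -> pop 15, enqueue [19], visited so far: [22, 15]
  queue [43, 19] -> pop 43, enqueue [27], visited so far: [22, 15, 43]
  queue [19, 27] -> pop 19, enqueue [none], visited so far: [22, 15, 43, 19]
  queue [27] -> pop 27, enqueue [none], visited so far: [22, 15, 43, 19, 27]
Result: [22, 15, 43, 19, 27]


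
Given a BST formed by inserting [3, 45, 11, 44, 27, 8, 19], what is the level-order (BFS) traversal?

Tree insertion order: [3, 45, 11, 44, 27, 8, 19]
Tree (level-order array): [3, None, 45, 11, None, 8, 44, None, None, 27, None, 19]
BFS from the root, enqueuing left then right child of each popped node:
  queue [3] -> pop 3, enqueue [45], visited so far: [3]
  queue [45] -> pop 45, enqueue [11], visited so far: [3, 45]
  queue [11] -> pop 11, enqueue [8, 44], visited so far: [3, 45, 11]
  queue [8, 44] -> pop 8, enqueue [none], visited so far: [3, 45, 11, 8]
  queue [44] -> pop 44, enqueue [27], visited so far: [3, 45, 11, 8, 44]
  queue [27] -> pop 27, enqueue [19], visited so far: [3, 45, 11, 8, 44, 27]
  queue [19] -> pop 19, enqueue [none], visited so far: [3, 45, 11, 8, 44, 27, 19]
Result: [3, 45, 11, 8, 44, 27, 19]


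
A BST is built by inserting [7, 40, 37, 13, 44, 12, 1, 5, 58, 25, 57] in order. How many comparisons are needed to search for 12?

Search path for 12: 7 -> 40 -> 37 -> 13 -> 12
Found: True
Comparisons: 5


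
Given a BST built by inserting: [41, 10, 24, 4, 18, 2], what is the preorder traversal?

Tree insertion order: [41, 10, 24, 4, 18, 2]
Tree (level-order array): [41, 10, None, 4, 24, 2, None, 18]
Preorder traversal: [41, 10, 4, 2, 24, 18]


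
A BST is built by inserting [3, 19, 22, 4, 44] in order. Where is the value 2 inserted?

Starting tree (level order): [3, None, 19, 4, 22, None, None, None, 44]
Insertion path: 3
Result: insert 2 as left child of 3
Final tree (level order): [3, 2, 19, None, None, 4, 22, None, None, None, 44]


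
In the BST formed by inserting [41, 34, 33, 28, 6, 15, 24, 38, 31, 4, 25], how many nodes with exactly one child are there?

Tree built from: [41, 34, 33, 28, 6, 15, 24, 38, 31, 4, 25]
Tree (level-order array): [41, 34, None, 33, 38, 28, None, None, None, 6, 31, 4, 15, None, None, None, None, None, 24, None, 25]
Rule: These are nodes with exactly 1 non-null child.
Per-node child counts:
  node 41: 1 child(ren)
  node 34: 2 child(ren)
  node 33: 1 child(ren)
  node 28: 2 child(ren)
  node 6: 2 child(ren)
  node 4: 0 child(ren)
  node 15: 1 child(ren)
  node 24: 1 child(ren)
  node 25: 0 child(ren)
  node 31: 0 child(ren)
  node 38: 0 child(ren)
Matching nodes: [41, 33, 15, 24]
Count of nodes with exactly one child: 4


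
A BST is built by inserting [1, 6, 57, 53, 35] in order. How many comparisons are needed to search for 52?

Search path for 52: 1 -> 6 -> 57 -> 53 -> 35
Found: False
Comparisons: 5


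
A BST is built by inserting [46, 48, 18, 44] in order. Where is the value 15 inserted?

Starting tree (level order): [46, 18, 48, None, 44]
Insertion path: 46 -> 18
Result: insert 15 as left child of 18
Final tree (level order): [46, 18, 48, 15, 44]


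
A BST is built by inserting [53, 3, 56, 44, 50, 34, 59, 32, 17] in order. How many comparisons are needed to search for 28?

Search path for 28: 53 -> 3 -> 44 -> 34 -> 32 -> 17
Found: False
Comparisons: 6


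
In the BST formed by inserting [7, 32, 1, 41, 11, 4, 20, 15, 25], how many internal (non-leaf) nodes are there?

Tree built from: [7, 32, 1, 41, 11, 4, 20, 15, 25]
Tree (level-order array): [7, 1, 32, None, 4, 11, 41, None, None, None, 20, None, None, 15, 25]
Rule: An internal node has at least one child.
Per-node child counts:
  node 7: 2 child(ren)
  node 1: 1 child(ren)
  node 4: 0 child(ren)
  node 32: 2 child(ren)
  node 11: 1 child(ren)
  node 20: 2 child(ren)
  node 15: 0 child(ren)
  node 25: 0 child(ren)
  node 41: 0 child(ren)
Matching nodes: [7, 1, 32, 11, 20]
Count of internal (non-leaf) nodes: 5


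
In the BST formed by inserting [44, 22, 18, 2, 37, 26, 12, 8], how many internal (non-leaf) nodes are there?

Tree built from: [44, 22, 18, 2, 37, 26, 12, 8]
Tree (level-order array): [44, 22, None, 18, 37, 2, None, 26, None, None, 12, None, None, 8]
Rule: An internal node has at least one child.
Per-node child counts:
  node 44: 1 child(ren)
  node 22: 2 child(ren)
  node 18: 1 child(ren)
  node 2: 1 child(ren)
  node 12: 1 child(ren)
  node 8: 0 child(ren)
  node 37: 1 child(ren)
  node 26: 0 child(ren)
Matching nodes: [44, 22, 18, 2, 12, 37]
Count of internal (non-leaf) nodes: 6


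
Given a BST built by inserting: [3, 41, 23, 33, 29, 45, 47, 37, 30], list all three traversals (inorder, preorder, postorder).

Tree insertion order: [3, 41, 23, 33, 29, 45, 47, 37, 30]
Tree (level-order array): [3, None, 41, 23, 45, None, 33, None, 47, 29, 37, None, None, None, 30]
Inorder (L, root, R): [3, 23, 29, 30, 33, 37, 41, 45, 47]
Preorder (root, L, R): [3, 41, 23, 33, 29, 30, 37, 45, 47]
Postorder (L, R, root): [30, 29, 37, 33, 23, 47, 45, 41, 3]


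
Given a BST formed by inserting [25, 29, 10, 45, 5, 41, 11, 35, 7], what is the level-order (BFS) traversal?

Tree insertion order: [25, 29, 10, 45, 5, 41, 11, 35, 7]
Tree (level-order array): [25, 10, 29, 5, 11, None, 45, None, 7, None, None, 41, None, None, None, 35]
BFS from the root, enqueuing left then right child of each popped node:
  queue [25] -> pop 25, enqueue [10, 29], visited so far: [25]
  queue [10, 29] -> pop 10, enqueue [5, 11], visited so far: [25, 10]
  queue [29, 5, 11] -> pop 29, enqueue [45], visited so far: [25, 10, 29]
  queue [5, 11, 45] -> pop 5, enqueue [7], visited so far: [25, 10, 29, 5]
  queue [11, 45, 7] -> pop 11, enqueue [none], visited so far: [25, 10, 29, 5, 11]
  queue [45, 7] -> pop 45, enqueue [41], visited so far: [25, 10, 29, 5, 11, 45]
  queue [7, 41] -> pop 7, enqueue [none], visited so far: [25, 10, 29, 5, 11, 45, 7]
  queue [41] -> pop 41, enqueue [35], visited so far: [25, 10, 29, 5, 11, 45, 7, 41]
  queue [35] -> pop 35, enqueue [none], visited so far: [25, 10, 29, 5, 11, 45, 7, 41, 35]
Result: [25, 10, 29, 5, 11, 45, 7, 41, 35]


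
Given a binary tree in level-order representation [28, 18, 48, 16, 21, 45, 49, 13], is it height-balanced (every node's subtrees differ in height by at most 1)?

Tree (level-order array): [28, 18, 48, 16, 21, 45, 49, 13]
Definition: a tree is height-balanced if, at every node, |h(left) - h(right)| <= 1 (empty subtree has height -1).
Bottom-up per-node check:
  node 13: h_left=-1, h_right=-1, diff=0 [OK], height=0
  node 16: h_left=0, h_right=-1, diff=1 [OK], height=1
  node 21: h_left=-1, h_right=-1, diff=0 [OK], height=0
  node 18: h_left=1, h_right=0, diff=1 [OK], height=2
  node 45: h_left=-1, h_right=-1, diff=0 [OK], height=0
  node 49: h_left=-1, h_right=-1, diff=0 [OK], height=0
  node 48: h_left=0, h_right=0, diff=0 [OK], height=1
  node 28: h_left=2, h_right=1, diff=1 [OK], height=3
All nodes satisfy the balance condition.
Result: Balanced


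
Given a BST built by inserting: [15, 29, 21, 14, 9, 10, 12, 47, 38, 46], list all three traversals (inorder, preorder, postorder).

Tree insertion order: [15, 29, 21, 14, 9, 10, 12, 47, 38, 46]
Tree (level-order array): [15, 14, 29, 9, None, 21, 47, None, 10, None, None, 38, None, None, 12, None, 46]
Inorder (L, root, R): [9, 10, 12, 14, 15, 21, 29, 38, 46, 47]
Preorder (root, L, R): [15, 14, 9, 10, 12, 29, 21, 47, 38, 46]
Postorder (L, R, root): [12, 10, 9, 14, 21, 46, 38, 47, 29, 15]


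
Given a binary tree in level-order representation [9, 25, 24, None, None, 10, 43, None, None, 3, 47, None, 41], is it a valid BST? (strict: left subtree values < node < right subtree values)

Level-order array: [9, 25, 24, None, None, 10, 43, None, None, 3, 47, None, 41]
Validate using subtree bounds (lo, hi): at each node, require lo < value < hi,
then recurse left with hi=value and right with lo=value.
Preorder trace (stopping at first violation):
  at node 9 with bounds (-inf, +inf): OK
  at node 25 with bounds (-inf, 9): VIOLATION
Node 25 violates its bound: not (-inf < 25 < 9).
Result: Not a valid BST


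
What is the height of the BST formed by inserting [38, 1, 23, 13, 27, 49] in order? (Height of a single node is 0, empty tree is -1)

Insertion order: [38, 1, 23, 13, 27, 49]
Tree (level-order array): [38, 1, 49, None, 23, None, None, 13, 27]
Compute height bottom-up (empty subtree = -1):
  height(13) = 1 + max(-1, -1) = 0
  height(27) = 1 + max(-1, -1) = 0
  height(23) = 1 + max(0, 0) = 1
  height(1) = 1 + max(-1, 1) = 2
  height(49) = 1 + max(-1, -1) = 0
  height(38) = 1 + max(2, 0) = 3
Height = 3


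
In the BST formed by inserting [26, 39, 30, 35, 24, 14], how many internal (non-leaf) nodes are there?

Tree built from: [26, 39, 30, 35, 24, 14]
Tree (level-order array): [26, 24, 39, 14, None, 30, None, None, None, None, 35]
Rule: An internal node has at least one child.
Per-node child counts:
  node 26: 2 child(ren)
  node 24: 1 child(ren)
  node 14: 0 child(ren)
  node 39: 1 child(ren)
  node 30: 1 child(ren)
  node 35: 0 child(ren)
Matching nodes: [26, 24, 39, 30]
Count of internal (non-leaf) nodes: 4


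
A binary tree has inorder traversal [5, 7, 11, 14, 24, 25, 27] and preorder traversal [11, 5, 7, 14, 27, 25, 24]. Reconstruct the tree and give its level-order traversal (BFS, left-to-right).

Inorder:  [5, 7, 11, 14, 24, 25, 27]
Preorder: [11, 5, 7, 14, 27, 25, 24]
Algorithm: preorder visits root first, so consume preorder in order;
for each root, split the current inorder slice at that value into
left-subtree inorder and right-subtree inorder, then recurse.
Recursive splits:
  root=11; inorder splits into left=[5, 7], right=[14, 24, 25, 27]
  root=5; inorder splits into left=[], right=[7]
  root=7; inorder splits into left=[], right=[]
  root=14; inorder splits into left=[], right=[24, 25, 27]
  root=27; inorder splits into left=[24, 25], right=[]
  root=25; inorder splits into left=[24], right=[]
  root=24; inorder splits into left=[], right=[]
Reconstructed level-order: [11, 5, 14, 7, 27, 25, 24]


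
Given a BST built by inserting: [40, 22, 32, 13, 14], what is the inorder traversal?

Tree insertion order: [40, 22, 32, 13, 14]
Tree (level-order array): [40, 22, None, 13, 32, None, 14]
Inorder traversal: [13, 14, 22, 32, 40]


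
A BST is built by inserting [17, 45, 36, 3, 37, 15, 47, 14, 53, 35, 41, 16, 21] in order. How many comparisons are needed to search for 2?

Search path for 2: 17 -> 3
Found: False
Comparisons: 2


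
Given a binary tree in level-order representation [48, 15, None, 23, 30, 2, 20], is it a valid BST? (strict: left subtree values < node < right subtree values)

Level-order array: [48, 15, None, 23, 30, 2, 20]
Validate using subtree bounds (lo, hi): at each node, require lo < value < hi,
then recurse left with hi=value and right with lo=value.
Preorder trace (stopping at first violation):
  at node 48 with bounds (-inf, +inf): OK
  at node 15 with bounds (-inf, 48): OK
  at node 23 with bounds (-inf, 15): VIOLATION
Node 23 violates its bound: not (-inf < 23 < 15).
Result: Not a valid BST


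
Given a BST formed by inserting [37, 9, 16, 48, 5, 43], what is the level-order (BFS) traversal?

Tree insertion order: [37, 9, 16, 48, 5, 43]
Tree (level-order array): [37, 9, 48, 5, 16, 43]
BFS from the root, enqueuing left then right child of each popped node:
  queue [37] -> pop 37, enqueue [9, 48], visited so far: [37]
  queue [9, 48] -> pop 9, enqueue [5, 16], visited so far: [37, 9]
  queue [48, 5, 16] -> pop 48, enqueue [43], visited so far: [37, 9, 48]
  queue [5, 16, 43] -> pop 5, enqueue [none], visited so far: [37, 9, 48, 5]
  queue [16, 43] -> pop 16, enqueue [none], visited so far: [37, 9, 48, 5, 16]
  queue [43] -> pop 43, enqueue [none], visited so far: [37, 9, 48, 5, 16, 43]
Result: [37, 9, 48, 5, 16, 43]


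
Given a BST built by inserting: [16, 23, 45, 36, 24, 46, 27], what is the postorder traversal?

Tree insertion order: [16, 23, 45, 36, 24, 46, 27]
Tree (level-order array): [16, None, 23, None, 45, 36, 46, 24, None, None, None, None, 27]
Postorder traversal: [27, 24, 36, 46, 45, 23, 16]


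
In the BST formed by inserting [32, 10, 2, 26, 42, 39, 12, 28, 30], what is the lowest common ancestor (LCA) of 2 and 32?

Tree insertion order: [32, 10, 2, 26, 42, 39, 12, 28, 30]
Tree (level-order array): [32, 10, 42, 2, 26, 39, None, None, None, 12, 28, None, None, None, None, None, 30]
In a BST, the LCA of p=2, q=32 is the first node v on the
root-to-leaf path with p <= v <= q (go left if both < v, right if both > v).
Walk from root:
  at 32: 2 <= 32 <= 32, this is the LCA
LCA = 32


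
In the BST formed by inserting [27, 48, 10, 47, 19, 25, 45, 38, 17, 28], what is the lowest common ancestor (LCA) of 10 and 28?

Tree insertion order: [27, 48, 10, 47, 19, 25, 45, 38, 17, 28]
Tree (level-order array): [27, 10, 48, None, 19, 47, None, 17, 25, 45, None, None, None, None, None, 38, None, 28]
In a BST, the LCA of p=10, q=28 is the first node v on the
root-to-leaf path with p <= v <= q (go left if both < v, right if both > v).
Walk from root:
  at 27: 10 <= 27 <= 28, this is the LCA
LCA = 27


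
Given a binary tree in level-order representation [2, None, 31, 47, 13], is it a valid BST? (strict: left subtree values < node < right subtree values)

Level-order array: [2, None, 31, 47, 13]
Validate using subtree bounds (lo, hi): at each node, require lo < value < hi,
then recurse left with hi=value and right with lo=value.
Preorder trace (stopping at first violation):
  at node 2 with bounds (-inf, +inf): OK
  at node 31 with bounds (2, +inf): OK
  at node 47 with bounds (2, 31): VIOLATION
Node 47 violates its bound: not (2 < 47 < 31).
Result: Not a valid BST


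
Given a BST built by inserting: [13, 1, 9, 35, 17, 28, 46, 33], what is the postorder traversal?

Tree insertion order: [13, 1, 9, 35, 17, 28, 46, 33]
Tree (level-order array): [13, 1, 35, None, 9, 17, 46, None, None, None, 28, None, None, None, 33]
Postorder traversal: [9, 1, 33, 28, 17, 46, 35, 13]


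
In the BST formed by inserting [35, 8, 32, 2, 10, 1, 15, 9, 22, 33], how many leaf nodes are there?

Tree built from: [35, 8, 32, 2, 10, 1, 15, 9, 22, 33]
Tree (level-order array): [35, 8, None, 2, 32, 1, None, 10, 33, None, None, 9, 15, None, None, None, None, None, 22]
Rule: A leaf has 0 children.
Per-node child counts:
  node 35: 1 child(ren)
  node 8: 2 child(ren)
  node 2: 1 child(ren)
  node 1: 0 child(ren)
  node 32: 2 child(ren)
  node 10: 2 child(ren)
  node 9: 0 child(ren)
  node 15: 1 child(ren)
  node 22: 0 child(ren)
  node 33: 0 child(ren)
Matching nodes: [1, 9, 22, 33]
Count of leaf nodes: 4


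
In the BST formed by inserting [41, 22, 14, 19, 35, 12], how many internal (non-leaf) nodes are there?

Tree built from: [41, 22, 14, 19, 35, 12]
Tree (level-order array): [41, 22, None, 14, 35, 12, 19]
Rule: An internal node has at least one child.
Per-node child counts:
  node 41: 1 child(ren)
  node 22: 2 child(ren)
  node 14: 2 child(ren)
  node 12: 0 child(ren)
  node 19: 0 child(ren)
  node 35: 0 child(ren)
Matching nodes: [41, 22, 14]
Count of internal (non-leaf) nodes: 3


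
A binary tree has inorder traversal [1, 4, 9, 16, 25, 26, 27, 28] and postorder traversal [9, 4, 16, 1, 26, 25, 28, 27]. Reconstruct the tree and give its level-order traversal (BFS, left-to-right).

Inorder:   [1, 4, 9, 16, 25, 26, 27, 28]
Postorder: [9, 4, 16, 1, 26, 25, 28, 27]
Algorithm: postorder visits root last, so walk postorder right-to-left;
each value is the root of the current inorder slice — split it at that
value, recurse on the right subtree first, then the left.
Recursive splits:
  root=27; inorder splits into left=[1, 4, 9, 16, 25, 26], right=[28]
  root=28; inorder splits into left=[], right=[]
  root=25; inorder splits into left=[1, 4, 9, 16], right=[26]
  root=26; inorder splits into left=[], right=[]
  root=1; inorder splits into left=[], right=[4, 9, 16]
  root=16; inorder splits into left=[4, 9], right=[]
  root=4; inorder splits into left=[], right=[9]
  root=9; inorder splits into left=[], right=[]
Reconstructed level-order: [27, 25, 28, 1, 26, 16, 4, 9]


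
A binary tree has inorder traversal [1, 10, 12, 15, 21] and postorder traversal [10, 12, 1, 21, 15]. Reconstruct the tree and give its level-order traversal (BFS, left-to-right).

Inorder:   [1, 10, 12, 15, 21]
Postorder: [10, 12, 1, 21, 15]
Algorithm: postorder visits root last, so walk postorder right-to-left;
each value is the root of the current inorder slice — split it at that
value, recurse on the right subtree first, then the left.
Recursive splits:
  root=15; inorder splits into left=[1, 10, 12], right=[21]
  root=21; inorder splits into left=[], right=[]
  root=1; inorder splits into left=[], right=[10, 12]
  root=12; inorder splits into left=[10], right=[]
  root=10; inorder splits into left=[], right=[]
Reconstructed level-order: [15, 1, 21, 12, 10]


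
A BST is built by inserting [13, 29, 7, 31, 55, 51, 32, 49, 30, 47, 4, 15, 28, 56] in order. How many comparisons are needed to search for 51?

Search path for 51: 13 -> 29 -> 31 -> 55 -> 51
Found: True
Comparisons: 5


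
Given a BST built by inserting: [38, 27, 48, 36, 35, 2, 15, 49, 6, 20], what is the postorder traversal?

Tree insertion order: [38, 27, 48, 36, 35, 2, 15, 49, 6, 20]
Tree (level-order array): [38, 27, 48, 2, 36, None, 49, None, 15, 35, None, None, None, 6, 20]
Postorder traversal: [6, 20, 15, 2, 35, 36, 27, 49, 48, 38]


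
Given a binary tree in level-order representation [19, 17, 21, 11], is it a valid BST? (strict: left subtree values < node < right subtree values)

Level-order array: [19, 17, 21, 11]
Validate using subtree bounds (lo, hi): at each node, require lo < value < hi,
then recurse left with hi=value and right with lo=value.
Preorder trace (stopping at first violation):
  at node 19 with bounds (-inf, +inf): OK
  at node 17 with bounds (-inf, 19): OK
  at node 11 with bounds (-inf, 17): OK
  at node 21 with bounds (19, +inf): OK
No violation found at any node.
Result: Valid BST


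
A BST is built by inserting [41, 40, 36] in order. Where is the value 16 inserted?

Starting tree (level order): [41, 40, None, 36]
Insertion path: 41 -> 40 -> 36
Result: insert 16 as left child of 36
Final tree (level order): [41, 40, None, 36, None, 16]


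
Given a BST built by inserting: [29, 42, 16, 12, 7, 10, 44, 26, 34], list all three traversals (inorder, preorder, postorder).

Tree insertion order: [29, 42, 16, 12, 7, 10, 44, 26, 34]
Tree (level-order array): [29, 16, 42, 12, 26, 34, 44, 7, None, None, None, None, None, None, None, None, 10]
Inorder (L, root, R): [7, 10, 12, 16, 26, 29, 34, 42, 44]
Preorder (root, L, R): [29, 16, 12, 7, 10, 26, 42, 34, 44]
Postorder (L, R, root): [10, 7, 12, 26, 16, 34, 44, 42, 29]


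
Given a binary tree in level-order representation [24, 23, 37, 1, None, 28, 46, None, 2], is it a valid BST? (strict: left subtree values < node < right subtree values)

Level-order array: [24, 23, 37, 1, None, 28, 46, None, 2]
Validate using subtree bounds (lo, hi): at each node, require lo < value < hi,
then recurse left with hi=value and right with lo=value.
Preorder trace (stopping at first violation):
  at node 24 with bounds (-inf, +inf): OK
  at node 23 with bounds (-inf, 24): OK
  at node 1 with bounds (-inf, 23): OK
  at node 2 with bounds (1, 23): OK
  at node 37 with bounds (24, +inf): OK
  at node 28 with bounds (24, 37): OK
  at node 46 with bounds (37, +inf): OK
No violation found at any node.
Result: Valid BST


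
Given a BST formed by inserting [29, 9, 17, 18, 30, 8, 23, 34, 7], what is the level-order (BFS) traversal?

Tree insertion order: [29, 9, 17, 18, 30, 8, 23, 34, 7]
Tree (level-order array): [29, 9, 30, 8, 17, None, 34, 7, None, None, 18, None, None, None, None, None, 23]
BFS from the root, enqueuing left then right child of each popped node:
  queue [29] -> pop 29, enqueue [9, 30], visited so far: [29]
  queue [9, 30] -> pop 9, enqueue [8, 17], visited so far: [29, 9]
  queue [30, 8, 17] -> pop 30, enqueue [34], visited so far: [29, 9, 30]
  queue [8, 17, 34] -> pop 8, enqueue [7], visited so far: [29, 9, 30, 8]
  queue [17, 34, 7] -> pop 17, enqueue [18], visited so far: [29, 9, 30, 8, 17]
  queue [34, 7, 18] -> pop 34, enqueue [none], visited so far: [29, 9, 30, 8, 17, 34]
  queue [7, 18] -> pop 7, enqueue [none], visited so far: [29, 9, 30, 8, 17, 34, 7]
  queue [18] -> pop 18, enqueue [23], visited so far: [29, 9, 30, 8, 17, 34, 7, 18]
  queue [23] -> pop 23, enqueue [none], visited so far: [29, 9, 30, 8, 17, 34, 7, 18, 23]
Result: [29, 9, 30, 8, 17, 34, 7, 18, 23]
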